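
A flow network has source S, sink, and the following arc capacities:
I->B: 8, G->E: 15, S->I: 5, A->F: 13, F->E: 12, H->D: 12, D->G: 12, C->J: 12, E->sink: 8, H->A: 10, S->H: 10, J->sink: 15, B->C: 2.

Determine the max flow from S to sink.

10

Augment S->I->B->C->J->sink: bottleneck 2. Total 2.
Augment S->H->A->F->E->sink: bottleneck 8. Total 10.
No augmenting path remains in the residual graph.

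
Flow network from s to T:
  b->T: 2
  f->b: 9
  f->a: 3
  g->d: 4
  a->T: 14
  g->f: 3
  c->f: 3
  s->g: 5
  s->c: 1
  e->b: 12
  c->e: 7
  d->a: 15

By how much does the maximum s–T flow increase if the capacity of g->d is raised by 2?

0

Original max flow = 6.
Edge g->d does not cross the min cut (source side {s}), so extra capacity there cannot help.
New max flow = 6. Increase = 0.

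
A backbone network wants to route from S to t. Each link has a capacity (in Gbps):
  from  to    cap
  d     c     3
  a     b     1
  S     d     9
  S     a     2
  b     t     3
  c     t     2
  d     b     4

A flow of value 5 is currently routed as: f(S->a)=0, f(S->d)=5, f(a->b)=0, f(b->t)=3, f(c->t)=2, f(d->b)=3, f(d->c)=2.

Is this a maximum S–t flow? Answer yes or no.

Residual reachable from S: {S, a, b, c, d}; t is not reachable.
Saturated cut: c->t, b->t with total capacity 5 = current flow value. Flow is maximum.

Yes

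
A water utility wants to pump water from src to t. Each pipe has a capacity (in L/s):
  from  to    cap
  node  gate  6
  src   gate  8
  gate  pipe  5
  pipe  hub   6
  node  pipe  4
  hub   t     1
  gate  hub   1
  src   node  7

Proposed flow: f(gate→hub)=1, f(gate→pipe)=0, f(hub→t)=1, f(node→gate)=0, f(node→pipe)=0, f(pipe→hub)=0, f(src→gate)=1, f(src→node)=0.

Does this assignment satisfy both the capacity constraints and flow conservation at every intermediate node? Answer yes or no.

Every edge has 0 ≤ f(e) ≤ cap(e).
At each intermediate node, inflow equals outflow.

Yes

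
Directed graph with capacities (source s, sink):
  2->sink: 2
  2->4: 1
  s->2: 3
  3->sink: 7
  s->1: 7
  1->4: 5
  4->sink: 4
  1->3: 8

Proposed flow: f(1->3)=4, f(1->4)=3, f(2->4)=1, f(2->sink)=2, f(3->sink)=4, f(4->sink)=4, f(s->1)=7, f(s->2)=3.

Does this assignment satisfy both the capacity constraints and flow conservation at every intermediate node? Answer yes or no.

Every edge has 0 ≤ f(e) ≤ cap(e).
At each intermediate node, inflow equals outflow.

Yes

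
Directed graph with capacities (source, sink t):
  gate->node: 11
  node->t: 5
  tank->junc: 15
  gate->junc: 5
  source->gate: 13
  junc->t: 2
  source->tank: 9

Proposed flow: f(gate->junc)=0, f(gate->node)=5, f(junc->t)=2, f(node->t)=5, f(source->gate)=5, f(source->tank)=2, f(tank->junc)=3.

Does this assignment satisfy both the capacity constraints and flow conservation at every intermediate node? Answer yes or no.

No

Conservation fails at tank: inflow 2 ≠ outflow 3.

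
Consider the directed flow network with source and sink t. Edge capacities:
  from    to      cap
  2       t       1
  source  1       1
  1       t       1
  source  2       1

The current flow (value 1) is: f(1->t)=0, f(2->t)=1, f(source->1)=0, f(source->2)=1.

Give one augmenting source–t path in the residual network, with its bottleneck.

source->1->t, bottleneck 1

Residual along source->1->t: source->1: 1, 1->t: 1.
Bottleneck = min = 1.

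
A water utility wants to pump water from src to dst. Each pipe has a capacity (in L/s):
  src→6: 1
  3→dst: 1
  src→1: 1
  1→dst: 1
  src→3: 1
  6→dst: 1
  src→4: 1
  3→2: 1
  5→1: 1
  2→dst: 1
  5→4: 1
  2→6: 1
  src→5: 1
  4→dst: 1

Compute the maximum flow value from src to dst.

Augment src→3→dst: bottleneck 1. Total 1.
Augment src→4→dst: bottleneck 1. Total 2.
Augment src→1→dst: bottleneck 1. Total 3.
Augment src→6→dst: bottleneck 1. Total 4.
No augmenting path remains in the residual graph.

4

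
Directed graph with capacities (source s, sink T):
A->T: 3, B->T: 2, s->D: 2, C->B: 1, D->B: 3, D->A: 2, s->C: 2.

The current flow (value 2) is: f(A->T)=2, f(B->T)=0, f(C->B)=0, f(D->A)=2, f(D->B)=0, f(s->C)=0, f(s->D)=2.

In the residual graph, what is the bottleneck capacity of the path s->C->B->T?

1

Residual capacities along the path: s->C: 2, C->B: 1, B->T: 2.
Minimum is 1.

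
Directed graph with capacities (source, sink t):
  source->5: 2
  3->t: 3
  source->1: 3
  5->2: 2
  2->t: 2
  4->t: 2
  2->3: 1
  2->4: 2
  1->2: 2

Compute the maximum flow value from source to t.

4

Augment source->1->2->t: bottleneck 2. Total 2.
Augment source->5->2->4->t: bottleneck 2. Total 4.
No augmenting path remains in the residual graph.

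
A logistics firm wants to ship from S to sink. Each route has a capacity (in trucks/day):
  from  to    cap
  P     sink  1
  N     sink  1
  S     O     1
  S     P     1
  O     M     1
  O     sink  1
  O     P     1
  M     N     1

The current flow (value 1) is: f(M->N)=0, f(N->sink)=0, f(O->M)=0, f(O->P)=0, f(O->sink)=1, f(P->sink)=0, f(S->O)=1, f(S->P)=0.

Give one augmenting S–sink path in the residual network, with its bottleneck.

Residual along S->P->sink: S->P: 1, P->sink: 1.
Bottleneck = min = 1.

S->P->sink, bottleneck 1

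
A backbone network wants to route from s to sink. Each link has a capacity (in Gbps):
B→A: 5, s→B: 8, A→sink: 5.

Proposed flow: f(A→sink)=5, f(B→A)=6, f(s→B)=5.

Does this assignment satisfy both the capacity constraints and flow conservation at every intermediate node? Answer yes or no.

No

Capacity violated on B→A: flow 6 > capacity 5.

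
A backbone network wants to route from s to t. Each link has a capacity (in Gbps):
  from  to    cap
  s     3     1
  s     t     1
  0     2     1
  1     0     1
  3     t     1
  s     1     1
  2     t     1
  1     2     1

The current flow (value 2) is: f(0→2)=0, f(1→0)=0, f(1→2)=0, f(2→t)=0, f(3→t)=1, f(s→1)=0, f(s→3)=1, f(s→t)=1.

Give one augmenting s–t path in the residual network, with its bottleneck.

s→1→2→t, bottleneck 1

Residual along s→1→2→t: s→1: 1, 1→2: 1, 2→t: 1.
Bottleneck = min = 1.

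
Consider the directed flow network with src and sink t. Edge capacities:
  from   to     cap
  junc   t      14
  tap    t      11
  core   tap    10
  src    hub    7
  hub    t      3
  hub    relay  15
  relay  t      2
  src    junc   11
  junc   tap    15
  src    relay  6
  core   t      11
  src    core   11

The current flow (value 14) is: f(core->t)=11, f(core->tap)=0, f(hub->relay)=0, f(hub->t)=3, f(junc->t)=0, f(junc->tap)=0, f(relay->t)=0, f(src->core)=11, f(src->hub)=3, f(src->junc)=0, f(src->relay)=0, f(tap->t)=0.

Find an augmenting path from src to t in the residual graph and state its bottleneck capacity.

src->junc->t, bottleneck 11

Residual along src->junc->t: src->junc: 11, junc->t: 14.
Bottleneck = min = 11.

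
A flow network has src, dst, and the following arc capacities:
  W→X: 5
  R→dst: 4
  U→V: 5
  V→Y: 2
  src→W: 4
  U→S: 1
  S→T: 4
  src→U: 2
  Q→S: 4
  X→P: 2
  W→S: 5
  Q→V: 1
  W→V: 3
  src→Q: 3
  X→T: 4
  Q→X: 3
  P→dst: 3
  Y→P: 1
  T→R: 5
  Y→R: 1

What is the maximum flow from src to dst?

Augment src→W→X→P→dst: bottleneck 2. Total 2.
Augment src→W→V→Y→P→dst: bottleneck 1. Total 3.
Augment src→W→V→Y→R→dst: bottleneck 1. Total 4.
Augment src→Q→X→T→R→dst: bottleneck 3. Total 7.
No augmenting path remains in the residual graph.

7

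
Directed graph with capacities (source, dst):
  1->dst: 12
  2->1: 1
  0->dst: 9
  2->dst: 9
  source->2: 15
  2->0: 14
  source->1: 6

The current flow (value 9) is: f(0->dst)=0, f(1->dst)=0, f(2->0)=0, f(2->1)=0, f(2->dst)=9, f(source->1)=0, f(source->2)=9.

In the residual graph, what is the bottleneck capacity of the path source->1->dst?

Residual capacities along the path: source->1: 6, 1->dst: 12.
Minimum is 6.

6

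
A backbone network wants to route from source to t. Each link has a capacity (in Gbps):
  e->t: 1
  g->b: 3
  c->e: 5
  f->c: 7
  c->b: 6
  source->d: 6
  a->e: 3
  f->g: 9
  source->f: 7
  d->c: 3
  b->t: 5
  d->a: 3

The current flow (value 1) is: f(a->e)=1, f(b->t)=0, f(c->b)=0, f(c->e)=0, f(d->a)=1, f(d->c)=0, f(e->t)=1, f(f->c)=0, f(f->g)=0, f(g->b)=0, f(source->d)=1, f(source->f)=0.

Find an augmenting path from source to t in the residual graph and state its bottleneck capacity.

Residual along source->d->c->b->t: source->d: 5, d->c: 3, c->b: 6, b->t: 5.
Bottleneck = min = 3.

source->d->c->b->t, bottleneck 3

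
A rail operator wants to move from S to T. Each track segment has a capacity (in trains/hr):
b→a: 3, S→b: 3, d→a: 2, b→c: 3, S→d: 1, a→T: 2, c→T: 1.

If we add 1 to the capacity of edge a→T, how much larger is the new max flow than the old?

Original max flow = 3.
After raising cap(a→T), augmenting paths through that edge carry 1 more unit.
New max flow = 4. Increase = 1.

1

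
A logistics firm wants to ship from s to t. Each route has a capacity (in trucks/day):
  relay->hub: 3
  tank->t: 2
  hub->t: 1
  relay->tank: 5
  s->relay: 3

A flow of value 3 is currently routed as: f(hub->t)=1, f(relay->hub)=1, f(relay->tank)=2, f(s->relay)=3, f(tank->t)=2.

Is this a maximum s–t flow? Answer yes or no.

Yes

Residual reachable from s: {s}; t is not reachable.
Saturated cut: s->relay with total capacity 3 = current flow value. Flow is maximum.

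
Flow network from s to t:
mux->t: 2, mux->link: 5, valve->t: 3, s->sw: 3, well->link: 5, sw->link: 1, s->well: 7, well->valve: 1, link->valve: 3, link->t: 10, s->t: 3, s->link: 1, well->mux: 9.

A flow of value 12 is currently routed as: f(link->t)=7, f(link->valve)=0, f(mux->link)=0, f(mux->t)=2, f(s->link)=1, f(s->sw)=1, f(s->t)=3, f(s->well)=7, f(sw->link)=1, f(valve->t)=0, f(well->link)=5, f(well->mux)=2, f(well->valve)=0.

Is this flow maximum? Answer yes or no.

Yes

Residual reachable from s: {s, sw}; t is not reachable.
Saturated cut: s->well, s->link, s->t, sw->link with total capacity 12 = current flow value. Flow is maximum.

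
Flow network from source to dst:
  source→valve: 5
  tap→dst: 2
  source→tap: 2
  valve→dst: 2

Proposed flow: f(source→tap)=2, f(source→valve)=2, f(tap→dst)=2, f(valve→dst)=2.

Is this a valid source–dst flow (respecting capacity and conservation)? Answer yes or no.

Yes

Every edge has 0 ≤ f(e) ≤ cap(e).
At each intermediate node, inflow equals outflow.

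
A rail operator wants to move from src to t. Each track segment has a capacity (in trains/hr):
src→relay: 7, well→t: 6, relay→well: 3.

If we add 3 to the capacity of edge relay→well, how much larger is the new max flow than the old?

3

Original max flow = 3.
After raising cap(relay→well), augmenting paths through that edge carry 3 more units.
New max flow = 6. Increase = 3.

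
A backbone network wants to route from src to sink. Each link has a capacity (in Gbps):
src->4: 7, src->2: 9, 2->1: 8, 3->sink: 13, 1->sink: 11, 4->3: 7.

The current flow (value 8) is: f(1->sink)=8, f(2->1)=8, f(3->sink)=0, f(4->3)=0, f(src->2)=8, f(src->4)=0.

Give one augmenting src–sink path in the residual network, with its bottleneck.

src->4->3->sink, bottleneck 7

Residual along src->4->3->sink: src->4: 7, 4->3: 7, 3->sink: 13.
Bottleneck = min = 7.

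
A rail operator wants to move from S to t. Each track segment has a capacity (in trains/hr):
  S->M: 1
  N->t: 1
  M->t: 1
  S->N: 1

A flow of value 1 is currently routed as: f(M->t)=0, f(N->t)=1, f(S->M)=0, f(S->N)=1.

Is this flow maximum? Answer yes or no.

Residual path S->M->t has bottleneck 1 > 0.
Pushing 1 along it raises the flow to 2, so the given flow is not maximum.

No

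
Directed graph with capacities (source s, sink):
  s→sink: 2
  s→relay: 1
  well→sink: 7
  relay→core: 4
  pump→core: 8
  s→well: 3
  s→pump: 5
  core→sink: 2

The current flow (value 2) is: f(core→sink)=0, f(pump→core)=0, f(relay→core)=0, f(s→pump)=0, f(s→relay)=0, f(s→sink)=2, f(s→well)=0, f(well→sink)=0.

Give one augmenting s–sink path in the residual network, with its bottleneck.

s→well→sink, bottleneck 3

Residual along s→well→sink: s→well: 3, well→sink: 7.
Bottleneck = min = 3.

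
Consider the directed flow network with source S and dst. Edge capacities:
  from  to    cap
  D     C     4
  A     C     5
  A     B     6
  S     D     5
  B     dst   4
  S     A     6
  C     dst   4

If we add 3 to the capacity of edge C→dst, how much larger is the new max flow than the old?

2

Original max flow = 8.
After raising cap(C→dst), augmenting paths through that edge carry 2 more units.
New max flow = 10. Increase = 2.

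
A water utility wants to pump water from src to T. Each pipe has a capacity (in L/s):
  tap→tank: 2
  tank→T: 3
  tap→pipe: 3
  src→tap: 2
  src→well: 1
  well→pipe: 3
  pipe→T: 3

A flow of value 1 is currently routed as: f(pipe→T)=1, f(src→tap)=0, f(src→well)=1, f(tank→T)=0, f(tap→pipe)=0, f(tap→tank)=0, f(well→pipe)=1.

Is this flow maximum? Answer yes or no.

Residual path src→tap→pipe→T has bottleneck 2 > 0.
Pushing 2 along it raises the flow to 3, so the given flow is not maximum.

No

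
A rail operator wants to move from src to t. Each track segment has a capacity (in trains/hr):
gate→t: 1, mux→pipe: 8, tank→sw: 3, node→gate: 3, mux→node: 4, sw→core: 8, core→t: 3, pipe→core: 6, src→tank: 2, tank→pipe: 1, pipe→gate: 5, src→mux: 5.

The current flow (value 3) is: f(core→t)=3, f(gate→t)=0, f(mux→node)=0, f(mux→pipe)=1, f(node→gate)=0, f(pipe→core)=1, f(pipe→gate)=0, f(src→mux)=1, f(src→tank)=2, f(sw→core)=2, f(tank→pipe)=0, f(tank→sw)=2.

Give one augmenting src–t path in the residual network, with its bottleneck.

src→mux→pipe→gate→t, bottleneck 1

Residual along src→mux→pipe→gate→t: src→mux: 4, mux→pipe: 7, pipe→gate: 5, gate→t: 1.
Bottleneck = min = 1.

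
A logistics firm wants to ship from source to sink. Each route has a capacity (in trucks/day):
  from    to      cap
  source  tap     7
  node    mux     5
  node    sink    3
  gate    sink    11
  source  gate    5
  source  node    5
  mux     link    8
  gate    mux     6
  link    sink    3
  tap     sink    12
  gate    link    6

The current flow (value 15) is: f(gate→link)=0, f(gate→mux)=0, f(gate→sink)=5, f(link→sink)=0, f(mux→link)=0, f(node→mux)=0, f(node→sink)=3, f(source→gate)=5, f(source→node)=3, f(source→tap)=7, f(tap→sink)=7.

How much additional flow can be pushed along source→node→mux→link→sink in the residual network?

2

Residual capacities along the path: source→node: 2, node→mux: 5, mux→link: 8, link→sink: 3.
Minimum is 2.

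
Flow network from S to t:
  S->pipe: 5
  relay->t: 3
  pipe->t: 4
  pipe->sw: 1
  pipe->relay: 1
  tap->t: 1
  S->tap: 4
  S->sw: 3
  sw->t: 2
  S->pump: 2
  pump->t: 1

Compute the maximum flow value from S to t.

Augment S->pipe->t: bottleneck 4. Total 4.
Augment S->sw->t: bottleneck 2. Total 6.
Augment S->pump->t: bottleneck 1. Total 7.
Augment S->tap->t: bottleneck 1. Total 8.
Augment S->pipe->relay->t: bottleneck 1. Total 9.
No augmenting path remains in the residual graph.

9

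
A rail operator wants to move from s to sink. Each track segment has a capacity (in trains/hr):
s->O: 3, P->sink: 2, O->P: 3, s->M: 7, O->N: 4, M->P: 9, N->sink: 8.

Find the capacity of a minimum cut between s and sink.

5

Max flow = 5 (via 2 augmenting paths).
In the residual at optimum, the set reachable from s is {M, P, s}.
Cut edges: s->O (cap 3), P->sink (cap 2). Sum = 5.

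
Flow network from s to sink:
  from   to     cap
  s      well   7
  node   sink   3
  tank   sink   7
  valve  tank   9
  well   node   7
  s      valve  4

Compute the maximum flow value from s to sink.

7

Augment s->well->node->sink: bottleneck 3. Total 3.
Augment s->valve->tank->sink: bottleneck 4. Total 7.
No augmenting path remains in the residual graph.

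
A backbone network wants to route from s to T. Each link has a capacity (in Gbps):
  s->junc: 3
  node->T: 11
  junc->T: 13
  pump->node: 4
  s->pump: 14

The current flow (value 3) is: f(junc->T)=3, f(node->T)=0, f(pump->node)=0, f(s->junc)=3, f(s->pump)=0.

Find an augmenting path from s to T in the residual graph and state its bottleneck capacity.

s->pump->node->T, bottleneck 4

Residual along s->pump->node->T: s->pump: 14, pump->node: 4, node->T: 11.
Bottleneck = min = 4.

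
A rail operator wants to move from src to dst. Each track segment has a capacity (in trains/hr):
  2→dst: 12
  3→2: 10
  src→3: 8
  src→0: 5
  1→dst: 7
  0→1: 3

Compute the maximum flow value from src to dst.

11

Augment src→3→2→dst: bottleneck 8. Total 8.
Augment src→0→1→dst: bottleneck 3. Total 11.
No augmenting path remains in the residual graph.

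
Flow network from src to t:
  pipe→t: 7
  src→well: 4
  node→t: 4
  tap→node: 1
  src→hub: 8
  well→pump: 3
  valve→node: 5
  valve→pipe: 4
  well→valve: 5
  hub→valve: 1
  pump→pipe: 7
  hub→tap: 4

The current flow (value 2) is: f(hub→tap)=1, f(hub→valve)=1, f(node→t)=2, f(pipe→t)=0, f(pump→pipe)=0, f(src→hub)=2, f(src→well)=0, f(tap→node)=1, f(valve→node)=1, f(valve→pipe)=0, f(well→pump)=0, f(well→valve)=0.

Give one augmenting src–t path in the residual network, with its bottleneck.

Residual along src→well→valve→node→t: src→well: 4, well→valve: 5, valve→node: 4, node→t: 2.
Bottleneck = min = 2.

src→well→valve→node→t, bottleneck 2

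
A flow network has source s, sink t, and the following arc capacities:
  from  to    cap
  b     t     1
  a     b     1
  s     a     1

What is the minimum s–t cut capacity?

1

Max flow = 1 (via 1 augmenting path).
In the residual at optimum, the set reachable from s is {s}.
Cut edges: s→a (cap 1). Sum = 1.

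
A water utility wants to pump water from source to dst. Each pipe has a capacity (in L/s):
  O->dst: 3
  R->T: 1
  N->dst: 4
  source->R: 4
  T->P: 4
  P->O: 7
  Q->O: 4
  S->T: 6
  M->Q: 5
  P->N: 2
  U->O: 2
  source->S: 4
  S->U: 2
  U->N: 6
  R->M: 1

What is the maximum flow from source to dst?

6

Augment source->S->U->N->dst: bottleneck 2. Total 2.
Augment source->S->T->P->O->dst: bottleneck 2. Total 4.
Augment source->R->M->Q->O->dst: bottleneck 1. Total 5.
Augment source->R->T->P->N->dst: bottleneck 1. Total 6.
No augmenting path remains in the residual graph.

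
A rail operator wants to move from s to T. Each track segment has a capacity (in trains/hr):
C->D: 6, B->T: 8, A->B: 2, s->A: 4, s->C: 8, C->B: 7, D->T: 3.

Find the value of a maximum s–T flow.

10

Augment s->A->B->T: bottleneck 2. Total 2.
Augment s->C->B->T: bottleneck 6. Total 8.
Augment s->C->D->T: bottleneck 2. Total 10.
No augmenting path remains in the residual graph.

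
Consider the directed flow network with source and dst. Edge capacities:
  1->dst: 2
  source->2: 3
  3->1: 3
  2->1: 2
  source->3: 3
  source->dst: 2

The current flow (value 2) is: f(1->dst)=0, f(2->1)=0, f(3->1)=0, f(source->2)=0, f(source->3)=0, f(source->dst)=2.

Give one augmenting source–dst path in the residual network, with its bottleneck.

source->2->1->dst, bottleneck 2

Residual along source->2->1->dst: source->2: 3, 2->1: 2, 1->dst: 2.
Bottleneck = min = 2.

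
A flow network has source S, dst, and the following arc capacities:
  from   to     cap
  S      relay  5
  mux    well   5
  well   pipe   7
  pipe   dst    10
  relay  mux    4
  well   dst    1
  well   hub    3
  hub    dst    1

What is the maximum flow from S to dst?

4

Augment S→relay→mux→well→dst: bottleneck 1. Total 1.
Augment S→relay→mux→well→pipe→dst: bottleneck 3. Total 4.
No augmenting path remains in the residual graph.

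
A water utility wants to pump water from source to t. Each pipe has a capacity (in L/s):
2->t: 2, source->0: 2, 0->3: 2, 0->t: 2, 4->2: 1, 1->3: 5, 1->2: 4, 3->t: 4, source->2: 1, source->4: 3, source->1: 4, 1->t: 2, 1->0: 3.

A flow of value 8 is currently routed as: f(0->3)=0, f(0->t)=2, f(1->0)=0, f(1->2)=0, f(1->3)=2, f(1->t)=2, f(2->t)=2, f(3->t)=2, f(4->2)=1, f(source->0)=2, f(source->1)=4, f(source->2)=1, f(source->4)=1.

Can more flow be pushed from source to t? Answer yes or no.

No

Residual reachable from source: {4, source}; t is not reachable.
Saturated cut: source->1, source->0, source->2, 4->2 with total capacity 8 = current flow value. Flow is maximum.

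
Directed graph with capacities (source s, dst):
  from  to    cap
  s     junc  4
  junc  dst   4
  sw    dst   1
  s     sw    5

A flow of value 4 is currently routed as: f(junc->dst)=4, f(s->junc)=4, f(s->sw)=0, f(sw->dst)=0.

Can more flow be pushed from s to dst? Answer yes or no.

Residual path s->sw->dst has bottleneck 1 > 0.
Pushing 1 along it raises the flow to 5, so the given flow is not maximum.

Yes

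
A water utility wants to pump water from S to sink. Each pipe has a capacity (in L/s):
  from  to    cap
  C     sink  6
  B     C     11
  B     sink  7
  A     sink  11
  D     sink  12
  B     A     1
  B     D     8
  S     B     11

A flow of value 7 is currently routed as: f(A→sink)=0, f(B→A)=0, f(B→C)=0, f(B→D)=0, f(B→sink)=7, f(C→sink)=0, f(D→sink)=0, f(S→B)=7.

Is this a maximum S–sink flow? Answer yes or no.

No

Residual path S→B→D→sink has bottleneck 4 > 0.
Pushing 4 along it raises the flow to 11, so the given flow is not maximum.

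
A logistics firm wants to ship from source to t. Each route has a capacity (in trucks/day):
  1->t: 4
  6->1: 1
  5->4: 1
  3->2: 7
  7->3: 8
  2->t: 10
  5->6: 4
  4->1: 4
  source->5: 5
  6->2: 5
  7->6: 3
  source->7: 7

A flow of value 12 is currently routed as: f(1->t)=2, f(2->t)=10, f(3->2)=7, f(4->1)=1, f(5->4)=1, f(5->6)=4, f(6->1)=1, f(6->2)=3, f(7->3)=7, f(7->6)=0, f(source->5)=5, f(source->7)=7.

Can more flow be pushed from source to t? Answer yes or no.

No

Residual reachable from source: {source}; t is not reachable.
Saturated cut: source->7, source->5 with total capacity 12 = current flow value. Flow is maximum.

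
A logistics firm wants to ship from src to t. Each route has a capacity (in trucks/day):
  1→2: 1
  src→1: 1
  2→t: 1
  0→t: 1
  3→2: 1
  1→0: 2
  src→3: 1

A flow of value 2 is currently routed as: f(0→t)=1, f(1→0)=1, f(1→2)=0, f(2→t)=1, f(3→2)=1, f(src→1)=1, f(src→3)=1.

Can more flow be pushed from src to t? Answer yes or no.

Residual reachable from src: {src}; t is not reachable.
Saturated cut: src→1, src→3 with total capacity 2 = current flow value. Flow is maximum.

No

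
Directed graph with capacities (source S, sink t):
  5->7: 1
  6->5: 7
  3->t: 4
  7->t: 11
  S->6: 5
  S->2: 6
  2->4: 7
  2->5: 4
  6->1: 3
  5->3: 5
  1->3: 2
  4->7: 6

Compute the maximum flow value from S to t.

11

Augment S->6->1->3->t: bottleneck 2. Total 2.
Augment S->6->5->3->t: bottleneck 2. Total 4.
Augment S->6->5->7->t: bottleneck 1. Total 5.
Augment S->2->4->7->t: bottleneck 6. Total 11.
No augmenting path remains in the residual graph.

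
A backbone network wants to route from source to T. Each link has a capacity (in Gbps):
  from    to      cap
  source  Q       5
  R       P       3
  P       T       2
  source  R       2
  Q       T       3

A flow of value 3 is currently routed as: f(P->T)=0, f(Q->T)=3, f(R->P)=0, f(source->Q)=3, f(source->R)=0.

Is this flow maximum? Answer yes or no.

Residual path source->R->P->T has bottleneck 2 > 0.
Pushing 2 along it raises the flow to 5, so the given flow is not maximum.

No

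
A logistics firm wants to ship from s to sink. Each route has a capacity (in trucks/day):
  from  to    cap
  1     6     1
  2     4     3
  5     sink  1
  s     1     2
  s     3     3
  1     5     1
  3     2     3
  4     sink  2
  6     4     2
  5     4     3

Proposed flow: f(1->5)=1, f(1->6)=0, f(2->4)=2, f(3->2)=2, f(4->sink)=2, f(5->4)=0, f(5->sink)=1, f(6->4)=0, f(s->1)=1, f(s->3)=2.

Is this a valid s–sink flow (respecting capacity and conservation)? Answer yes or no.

Yes

Every edge has 0 ≤ f(e) ≤ cap(e).
At each intermediate node, inflow equals outflow.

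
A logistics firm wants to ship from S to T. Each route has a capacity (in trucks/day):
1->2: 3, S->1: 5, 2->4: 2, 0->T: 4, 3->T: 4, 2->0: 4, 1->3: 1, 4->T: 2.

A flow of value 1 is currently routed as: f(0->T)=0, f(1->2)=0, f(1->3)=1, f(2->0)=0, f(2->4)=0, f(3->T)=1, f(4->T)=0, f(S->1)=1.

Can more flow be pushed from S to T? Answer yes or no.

Yes

Residual path S->1->2->0->T has bottleneck 3 > 0.
Pushing 3 along it raises the flow to 4, so the given flow is not maximum.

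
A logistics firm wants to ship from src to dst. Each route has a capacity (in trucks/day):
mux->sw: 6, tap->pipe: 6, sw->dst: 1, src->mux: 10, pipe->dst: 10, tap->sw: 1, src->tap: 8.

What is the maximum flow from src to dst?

7

Augment src->mux->sw->dst: bottleneck 1. Total 1.
Augment src->tap->pipe->dst: bottleneck 6. Total 7.
No augmenting path remains in the residual graph.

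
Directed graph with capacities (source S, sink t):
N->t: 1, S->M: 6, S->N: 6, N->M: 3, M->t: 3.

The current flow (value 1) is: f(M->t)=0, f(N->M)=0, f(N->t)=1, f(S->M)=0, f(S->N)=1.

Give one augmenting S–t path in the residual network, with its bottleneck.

Residual along S->M->t: S->M: 6, M->t: 3.
Bottleneck = min = 3.

S->M->t, bottleneck 3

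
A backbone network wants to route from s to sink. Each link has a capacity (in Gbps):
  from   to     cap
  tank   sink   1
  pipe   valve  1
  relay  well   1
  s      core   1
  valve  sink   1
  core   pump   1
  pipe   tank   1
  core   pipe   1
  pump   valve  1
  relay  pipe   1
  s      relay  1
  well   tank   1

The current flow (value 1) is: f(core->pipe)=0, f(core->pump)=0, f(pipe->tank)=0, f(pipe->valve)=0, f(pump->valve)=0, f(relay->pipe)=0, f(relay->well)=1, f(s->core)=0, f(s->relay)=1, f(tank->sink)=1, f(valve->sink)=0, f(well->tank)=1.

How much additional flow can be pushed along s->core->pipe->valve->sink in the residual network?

1

Residual capacities along the path: s->core: 1, core->pipe: 1, pipe->valve: 1, valve->sink: 1.
Minimum is 1.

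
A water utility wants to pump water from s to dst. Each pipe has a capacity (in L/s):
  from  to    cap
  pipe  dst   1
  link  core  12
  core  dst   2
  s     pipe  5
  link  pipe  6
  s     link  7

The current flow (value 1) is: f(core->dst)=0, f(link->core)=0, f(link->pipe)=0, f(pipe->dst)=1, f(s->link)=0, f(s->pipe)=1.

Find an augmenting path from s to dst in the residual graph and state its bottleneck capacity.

Residual along s->link->core->dst: s->link: 7, link->core: 12, core->dst: 2.
Bottleneck = min = 2.

s->link->core->dst, bottleneck 2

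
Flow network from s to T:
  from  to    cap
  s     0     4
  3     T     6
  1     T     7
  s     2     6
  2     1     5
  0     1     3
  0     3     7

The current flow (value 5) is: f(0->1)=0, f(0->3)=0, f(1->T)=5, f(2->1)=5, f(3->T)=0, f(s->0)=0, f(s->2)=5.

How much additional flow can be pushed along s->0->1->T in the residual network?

Residual capacities along the path: s->0: 4, 0->1: 3, 1->T: 2.
Minimum is 2.

2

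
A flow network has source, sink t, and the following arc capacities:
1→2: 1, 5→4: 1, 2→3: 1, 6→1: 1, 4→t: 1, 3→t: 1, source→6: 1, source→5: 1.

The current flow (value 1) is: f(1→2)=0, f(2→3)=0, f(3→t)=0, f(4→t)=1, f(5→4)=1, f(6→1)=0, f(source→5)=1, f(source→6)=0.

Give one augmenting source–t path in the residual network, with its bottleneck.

Residual along source→6→1→2→3→t: source→6: 1, 6→1: 1, 1→2: 1, 2→3: 1, 3→t: 1.
Bottleneck = min = 1.

source→6→1→2→3→t, bottleneck 1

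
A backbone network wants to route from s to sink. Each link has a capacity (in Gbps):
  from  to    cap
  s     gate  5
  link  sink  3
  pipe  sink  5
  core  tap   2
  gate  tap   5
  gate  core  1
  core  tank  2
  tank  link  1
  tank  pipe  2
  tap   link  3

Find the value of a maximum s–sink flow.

Augment s→gate→tap→link→sink: bottleneck 3. Total 3.
Augment s→gate→core→tank→pipe→sink: bottleneck 1. Total 4.
No augmenting path remains in the residual graph.

4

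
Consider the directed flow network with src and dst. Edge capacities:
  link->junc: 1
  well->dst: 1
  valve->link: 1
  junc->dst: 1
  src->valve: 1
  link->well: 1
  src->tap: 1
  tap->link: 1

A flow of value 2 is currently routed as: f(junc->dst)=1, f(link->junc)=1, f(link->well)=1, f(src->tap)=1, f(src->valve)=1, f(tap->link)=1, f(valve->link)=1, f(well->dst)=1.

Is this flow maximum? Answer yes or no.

Yes

Residual reachable from src: {src}; dst is not reachable.
Saturated cut: src->tap, src->valve with total capacity 2 = current flow value. Flow is maximum.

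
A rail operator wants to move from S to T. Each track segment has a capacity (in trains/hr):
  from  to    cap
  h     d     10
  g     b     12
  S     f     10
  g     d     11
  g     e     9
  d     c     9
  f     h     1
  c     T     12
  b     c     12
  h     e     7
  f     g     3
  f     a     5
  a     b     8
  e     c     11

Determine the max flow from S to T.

Augment S->f->a->b->c->T: bottleneck 5. Total 5.
Augment S->f->g->b->c->T: bottleneck 3. Total 8.
Augment S->f->h->d->c->T: bottleneck 1. Total 9.
No augmenting path remains in the residual graph.

9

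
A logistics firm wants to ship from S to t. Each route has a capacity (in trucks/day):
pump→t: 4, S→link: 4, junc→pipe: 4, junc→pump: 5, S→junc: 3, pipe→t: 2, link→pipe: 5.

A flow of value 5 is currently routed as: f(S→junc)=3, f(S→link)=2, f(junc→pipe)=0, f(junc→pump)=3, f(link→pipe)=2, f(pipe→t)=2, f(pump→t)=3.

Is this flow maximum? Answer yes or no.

Residual reachable from S: {S, link, pipe}; t is not reachable.
Saturated cut: S→junc, pipe→t with total capacity 5 = current flow value. Flow is maximum.

Yes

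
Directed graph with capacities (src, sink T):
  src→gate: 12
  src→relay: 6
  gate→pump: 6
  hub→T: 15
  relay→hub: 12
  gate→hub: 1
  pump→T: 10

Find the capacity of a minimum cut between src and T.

13

Max flow = 13 (via 3 augmenting paths).
In the residual at optimum, the set reachable from src is {gate, src}.
Cut edges: src→relay (cap 6), gate→pump (cap 6), gate→hub (cap 1). Sum = 13.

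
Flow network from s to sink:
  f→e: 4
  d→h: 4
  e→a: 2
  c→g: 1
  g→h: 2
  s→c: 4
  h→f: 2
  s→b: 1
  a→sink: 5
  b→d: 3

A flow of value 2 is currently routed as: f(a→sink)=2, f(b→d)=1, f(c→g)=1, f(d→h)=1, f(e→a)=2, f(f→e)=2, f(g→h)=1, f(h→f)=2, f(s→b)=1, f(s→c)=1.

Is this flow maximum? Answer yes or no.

Yes

Residual reachable from s: {c, s}; sink is not reachable.
Saturated cut: c→g, s→b with total capacity 2 = current flow value. Flow is maximum.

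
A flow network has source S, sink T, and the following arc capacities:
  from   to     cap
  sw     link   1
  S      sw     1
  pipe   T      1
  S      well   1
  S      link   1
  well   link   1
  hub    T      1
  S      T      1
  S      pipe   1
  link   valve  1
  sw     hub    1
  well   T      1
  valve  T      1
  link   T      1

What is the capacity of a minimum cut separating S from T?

5

Max flow = 5 (via 5 augmenting paths).
In the residual at optimum, the set reachable from S is {S}.
Cut edges: S→pipe (cap 1), S→well (cap 1), S→sw (cap 1), S→link (cap 1), S→T (cap 1). Sum = 5.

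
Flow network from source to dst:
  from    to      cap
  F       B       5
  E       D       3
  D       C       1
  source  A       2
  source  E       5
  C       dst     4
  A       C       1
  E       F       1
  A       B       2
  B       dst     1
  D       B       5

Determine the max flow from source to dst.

3

Augment source→A→B→dst: bottleneck 1. Total 1.
Augment source→A→C→dst: bottleneck 1. Total 2.
Augment source→E→D→C→dst: bottleneck 1. Total 3.
No augmenting path remains in the residual graph.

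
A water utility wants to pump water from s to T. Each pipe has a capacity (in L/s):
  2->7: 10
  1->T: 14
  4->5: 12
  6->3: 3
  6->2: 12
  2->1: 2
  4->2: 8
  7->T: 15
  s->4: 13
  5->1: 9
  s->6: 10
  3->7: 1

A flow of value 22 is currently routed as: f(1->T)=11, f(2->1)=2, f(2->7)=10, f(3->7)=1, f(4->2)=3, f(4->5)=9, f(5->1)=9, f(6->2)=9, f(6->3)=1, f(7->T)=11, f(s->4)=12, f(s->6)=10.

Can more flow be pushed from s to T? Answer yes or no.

No

Residual reachable from s: {2, 3, 4, 5, 6, s}; T is not reachable.
Saturated cut: 3->7, 2->7, 2->1, 5->1 with total capacity 22 = current flow value. Flow is maximum.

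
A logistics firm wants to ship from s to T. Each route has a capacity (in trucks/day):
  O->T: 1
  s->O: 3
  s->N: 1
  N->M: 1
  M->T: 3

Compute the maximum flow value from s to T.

Augment s->O->T: bottleneck 1. Total 1.
Augment s->N->M->T: bottleneck 1. Total 2.
No augmenting path remains in the residual graph.

2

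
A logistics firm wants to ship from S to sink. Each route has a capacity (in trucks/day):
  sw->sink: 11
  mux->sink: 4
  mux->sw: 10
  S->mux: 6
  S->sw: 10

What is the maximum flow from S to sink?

Augment S->mux->sink: bottleneck 4. Total 4.
Augment S->sw->sink: bottleneck 10. Total 14.
Augment S->mux->sw->sink: bottleneck 1. Total 15.
No augmenting path remains in the residual graph.

15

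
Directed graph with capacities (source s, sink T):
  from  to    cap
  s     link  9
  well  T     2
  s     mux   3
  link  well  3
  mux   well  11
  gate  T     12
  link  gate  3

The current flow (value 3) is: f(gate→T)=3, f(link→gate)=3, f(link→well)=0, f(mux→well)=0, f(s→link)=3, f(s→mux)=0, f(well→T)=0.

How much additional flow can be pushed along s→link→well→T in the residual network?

Residual capacities along the path: s→link: 6, link→well: 3, well→T: 2.
Minimum is 2.

2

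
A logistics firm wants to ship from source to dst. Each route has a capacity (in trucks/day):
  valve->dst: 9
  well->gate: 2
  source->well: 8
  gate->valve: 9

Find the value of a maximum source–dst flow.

Augment source->well->gate->valve->dst: bottleneck 2. Total 2.
No augmenting path remains in the residual graph.

2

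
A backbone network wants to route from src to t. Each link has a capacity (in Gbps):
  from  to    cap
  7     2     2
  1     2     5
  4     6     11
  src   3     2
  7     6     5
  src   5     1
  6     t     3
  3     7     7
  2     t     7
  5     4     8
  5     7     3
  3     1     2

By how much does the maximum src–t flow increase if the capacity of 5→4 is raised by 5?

0

Original max flow = 3.
Edge 5→4 does not cross the min cut (source side {src}), so extra capacity there cannot help.
New max flow = 3. Increase = 0.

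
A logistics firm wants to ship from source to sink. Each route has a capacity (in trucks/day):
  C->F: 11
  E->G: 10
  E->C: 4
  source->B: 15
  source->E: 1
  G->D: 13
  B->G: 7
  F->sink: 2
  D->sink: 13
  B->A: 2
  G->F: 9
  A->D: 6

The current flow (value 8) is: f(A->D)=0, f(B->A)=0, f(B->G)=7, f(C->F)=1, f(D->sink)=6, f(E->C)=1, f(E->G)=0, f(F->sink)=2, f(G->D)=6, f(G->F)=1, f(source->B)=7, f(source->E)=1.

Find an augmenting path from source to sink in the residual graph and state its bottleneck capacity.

source->B->A->D->sink, bottleneck 2

Residual along source->B->A->D->sink: source->B: 8, B->A: 2, A->D: 6, D->sink: 7.
Bottleneck = min = 2.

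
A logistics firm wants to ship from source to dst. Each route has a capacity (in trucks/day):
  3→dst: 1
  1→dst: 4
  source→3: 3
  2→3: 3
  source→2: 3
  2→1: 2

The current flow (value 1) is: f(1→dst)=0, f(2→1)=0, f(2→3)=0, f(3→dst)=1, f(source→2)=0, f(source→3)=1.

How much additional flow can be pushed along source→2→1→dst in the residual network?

2

Residual capacities along the path: source→2: 3, 2→1: 2, 1→dst: 4.
Minimum is 2.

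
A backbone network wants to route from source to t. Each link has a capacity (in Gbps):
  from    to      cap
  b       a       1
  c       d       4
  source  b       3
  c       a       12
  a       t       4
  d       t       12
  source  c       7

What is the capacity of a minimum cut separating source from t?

Max flow = 8 (via 3 augmenting paths).
In the residual at optimum, the set reachable from source is {b, source}.
Cut edges: source->c (cap 7), b->a (cap 1). Sum = 8.

8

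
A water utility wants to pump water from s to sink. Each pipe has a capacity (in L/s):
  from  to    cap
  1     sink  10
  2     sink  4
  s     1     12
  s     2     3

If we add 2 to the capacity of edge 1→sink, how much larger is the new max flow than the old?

2

Original max flow = 13.
After raising cap(1→sink), augmenting paths through that edge carry 2 more units.
New max flow = 15. Increase = 2.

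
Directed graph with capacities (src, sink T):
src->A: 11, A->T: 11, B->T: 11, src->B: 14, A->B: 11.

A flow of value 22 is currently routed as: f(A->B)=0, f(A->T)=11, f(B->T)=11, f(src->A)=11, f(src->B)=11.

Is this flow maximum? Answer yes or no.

Residual reachable from src: {B, src}; T is not reachable.
Saturated cut: src->A, B->T with total capacity 22 = current flow value. Flow is maximum.

Yes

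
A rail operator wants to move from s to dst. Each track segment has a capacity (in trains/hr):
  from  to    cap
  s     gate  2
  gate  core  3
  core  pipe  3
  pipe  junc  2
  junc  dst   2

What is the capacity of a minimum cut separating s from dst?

Max flow = 2 (via 1 augmenting path).
In the residual at optimum, the set reachable from s is {s}.
Cut edges: s->gate (cap 2). Sum = 2.

2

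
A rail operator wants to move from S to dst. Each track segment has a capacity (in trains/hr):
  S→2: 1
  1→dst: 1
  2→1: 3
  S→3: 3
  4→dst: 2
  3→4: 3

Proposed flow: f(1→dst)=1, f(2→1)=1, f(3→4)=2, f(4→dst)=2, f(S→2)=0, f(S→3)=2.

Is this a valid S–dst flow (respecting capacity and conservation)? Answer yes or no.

No

Conservation fails at 2: inflow 0 ≠ outflow 1.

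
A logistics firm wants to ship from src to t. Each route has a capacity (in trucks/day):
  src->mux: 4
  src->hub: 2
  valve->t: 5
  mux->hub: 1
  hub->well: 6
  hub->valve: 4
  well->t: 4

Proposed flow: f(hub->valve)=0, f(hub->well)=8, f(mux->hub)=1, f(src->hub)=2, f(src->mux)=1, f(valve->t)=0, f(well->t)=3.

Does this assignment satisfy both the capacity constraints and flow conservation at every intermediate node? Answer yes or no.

Capacity violated on hub->well: flow 8 > capacity 6.

No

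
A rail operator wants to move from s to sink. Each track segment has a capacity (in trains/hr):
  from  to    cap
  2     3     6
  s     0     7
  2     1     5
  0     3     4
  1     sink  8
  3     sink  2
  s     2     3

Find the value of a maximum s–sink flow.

Augment s→2→1→sink: bottleneck 3. Total 3.
Augment s→0→3→sink: bottleneck 2. Total 5.
No augmenting path remains in the residual graph.

5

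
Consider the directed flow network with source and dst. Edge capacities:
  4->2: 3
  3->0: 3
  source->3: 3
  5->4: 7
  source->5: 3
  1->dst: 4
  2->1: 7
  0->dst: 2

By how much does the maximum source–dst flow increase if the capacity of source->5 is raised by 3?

0

Original max flow = 5.
Even with extra capacity on source->5, another cut of capacity 5 remains binding.
New max flow = 5. Increase = 0.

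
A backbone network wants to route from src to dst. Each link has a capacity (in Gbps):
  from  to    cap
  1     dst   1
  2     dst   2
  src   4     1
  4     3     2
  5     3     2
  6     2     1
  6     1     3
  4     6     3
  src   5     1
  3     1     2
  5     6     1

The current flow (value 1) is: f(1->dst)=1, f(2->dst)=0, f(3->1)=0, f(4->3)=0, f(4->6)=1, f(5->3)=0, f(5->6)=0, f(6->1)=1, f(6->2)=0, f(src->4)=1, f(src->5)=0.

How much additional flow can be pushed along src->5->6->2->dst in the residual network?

Residual capacities along the path: src->5: 1, 5->6: 1, 6->2: 1, 2->dst: 2.
Minimum is 1.

1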